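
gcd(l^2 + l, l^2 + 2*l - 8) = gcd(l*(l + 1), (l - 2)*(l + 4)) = 1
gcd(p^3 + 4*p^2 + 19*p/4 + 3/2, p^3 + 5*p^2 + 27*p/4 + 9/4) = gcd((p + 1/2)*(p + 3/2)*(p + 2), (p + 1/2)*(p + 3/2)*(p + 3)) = p^2 + 2*p + 3/4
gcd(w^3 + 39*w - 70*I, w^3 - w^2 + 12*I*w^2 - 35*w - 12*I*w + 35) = w + 7*I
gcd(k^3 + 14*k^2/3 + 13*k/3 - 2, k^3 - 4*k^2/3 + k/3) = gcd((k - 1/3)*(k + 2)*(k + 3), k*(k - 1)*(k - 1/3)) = k - 1/3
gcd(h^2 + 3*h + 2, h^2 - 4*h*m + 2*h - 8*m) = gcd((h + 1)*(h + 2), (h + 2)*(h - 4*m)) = h + 2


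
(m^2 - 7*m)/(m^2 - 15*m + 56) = m/(m - 8)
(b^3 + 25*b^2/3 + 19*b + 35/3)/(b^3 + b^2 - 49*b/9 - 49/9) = 3*(b + 5)/(3*b - 7)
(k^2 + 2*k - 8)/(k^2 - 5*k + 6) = (k + 4)/(k - 3)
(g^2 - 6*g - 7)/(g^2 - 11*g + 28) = (g + 1)/(g - 4)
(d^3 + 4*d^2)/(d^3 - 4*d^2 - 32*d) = d/(d - 8)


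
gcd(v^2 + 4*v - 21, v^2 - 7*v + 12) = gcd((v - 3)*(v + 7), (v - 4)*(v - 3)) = v - 3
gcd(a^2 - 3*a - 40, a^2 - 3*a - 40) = a^2 - 3*a - 40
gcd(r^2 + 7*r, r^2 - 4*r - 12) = 1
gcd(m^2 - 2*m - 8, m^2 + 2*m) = m + 2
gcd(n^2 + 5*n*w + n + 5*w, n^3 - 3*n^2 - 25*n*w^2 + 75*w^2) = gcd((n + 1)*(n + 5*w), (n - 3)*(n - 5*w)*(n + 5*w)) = n + 5*w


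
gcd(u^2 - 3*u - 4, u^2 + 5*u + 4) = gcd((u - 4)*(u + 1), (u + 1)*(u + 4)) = u + 1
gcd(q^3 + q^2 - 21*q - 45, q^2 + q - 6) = q + 3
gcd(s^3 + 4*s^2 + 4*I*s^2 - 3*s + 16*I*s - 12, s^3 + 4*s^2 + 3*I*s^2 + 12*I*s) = s^2 + s*(4 + 3*I) + 12*I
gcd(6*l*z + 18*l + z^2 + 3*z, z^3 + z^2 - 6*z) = z + 3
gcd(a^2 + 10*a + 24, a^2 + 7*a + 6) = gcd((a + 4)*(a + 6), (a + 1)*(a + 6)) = a + 6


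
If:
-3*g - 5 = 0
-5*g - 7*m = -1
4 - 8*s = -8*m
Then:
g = -5/3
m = 4/3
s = 11/6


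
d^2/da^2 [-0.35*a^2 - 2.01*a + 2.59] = -0.700000000000000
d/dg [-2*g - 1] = -2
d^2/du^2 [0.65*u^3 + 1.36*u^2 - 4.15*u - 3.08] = 3.9*u + 2.72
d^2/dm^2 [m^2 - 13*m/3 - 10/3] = 2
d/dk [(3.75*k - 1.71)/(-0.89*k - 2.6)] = (-10.031991*k - 29.30694)/(0.89*k + 2.6)^3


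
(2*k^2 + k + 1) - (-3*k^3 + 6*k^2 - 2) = 3*k^3 - 4*k^2 + k + 3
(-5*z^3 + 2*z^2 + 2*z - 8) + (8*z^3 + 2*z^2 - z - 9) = 3*z^3 + 4*z^2 + z - 17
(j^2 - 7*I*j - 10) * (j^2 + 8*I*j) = j^4 + I*j^3 + 46*j^2 - 80*I*j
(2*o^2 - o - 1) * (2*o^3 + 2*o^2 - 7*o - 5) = 4*o^5 + 2*o^4 - 18*o^3 - 5*o^2 + 12*o + 5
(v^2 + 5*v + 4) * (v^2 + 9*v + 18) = v^4 + 14*v^3 + 67*v^2 + 126*v + 72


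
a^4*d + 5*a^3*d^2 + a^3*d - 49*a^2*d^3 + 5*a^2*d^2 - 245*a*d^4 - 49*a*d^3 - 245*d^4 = (a - 7*d)*(a + 5*d)*(a + 7*d)*(a*d + d)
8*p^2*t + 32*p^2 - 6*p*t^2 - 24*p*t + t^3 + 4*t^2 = (-4*p + t)*(-2*p + t)*(t + 4)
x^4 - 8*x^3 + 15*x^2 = x^2*(x - 5)*(x - 3)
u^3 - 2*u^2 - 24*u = u*(u - 6)*(u + 4)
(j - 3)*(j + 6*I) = j^2 - 3*j + 6*I*j - 18*I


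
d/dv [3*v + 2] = 3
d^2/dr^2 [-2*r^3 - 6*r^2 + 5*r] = -12*r - 12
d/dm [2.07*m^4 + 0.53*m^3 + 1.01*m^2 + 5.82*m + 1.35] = 8.28*m^3 + 1.59*m^2 + 2.02*m + 5.82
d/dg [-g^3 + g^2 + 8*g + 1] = -3*g^2 + 2*g + 8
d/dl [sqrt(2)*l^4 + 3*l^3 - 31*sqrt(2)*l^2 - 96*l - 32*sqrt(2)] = 4*sqrt(2)*l^3 + 9*l^2 - 62*sqrt(2)*l - 96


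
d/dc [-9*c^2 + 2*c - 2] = 2 - 18*c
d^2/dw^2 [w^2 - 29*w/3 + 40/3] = 2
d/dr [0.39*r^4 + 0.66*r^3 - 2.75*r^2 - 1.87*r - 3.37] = 1.56*r^3 + 1.98*r^2 - 5.5*r - 1.87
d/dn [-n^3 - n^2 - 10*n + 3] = -3*n^2 - 2*n - 10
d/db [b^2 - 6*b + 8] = 2*b - 6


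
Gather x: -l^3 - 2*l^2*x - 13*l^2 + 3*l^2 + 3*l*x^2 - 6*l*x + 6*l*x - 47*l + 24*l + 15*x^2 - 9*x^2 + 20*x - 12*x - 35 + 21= -l^3 - 10*l^2 - 23*l + x^2*(3*l + 6) + x*(8 - 2*l^2) - 14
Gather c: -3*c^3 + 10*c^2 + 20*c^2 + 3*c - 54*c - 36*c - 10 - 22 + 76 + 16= -3*c^3 + 30*c^2 - 87*c + 60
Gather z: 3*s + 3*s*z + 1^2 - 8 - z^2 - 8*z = 3*s - z^2 + z*(3*s - 8) - 7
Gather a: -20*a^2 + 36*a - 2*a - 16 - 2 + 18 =-20*a^2 + 34*a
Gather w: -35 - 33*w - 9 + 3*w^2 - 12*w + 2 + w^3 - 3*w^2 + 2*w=w^3 - 43*w - 42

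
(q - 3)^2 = q^2 - 6*q + 9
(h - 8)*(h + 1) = h^2 - 7*h - 8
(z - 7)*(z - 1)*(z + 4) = z^3 - 4*z^2 - 25*z + 28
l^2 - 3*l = l*(l - 3)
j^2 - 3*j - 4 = (j - 4)*(j + 1)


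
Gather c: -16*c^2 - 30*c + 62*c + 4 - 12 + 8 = -16*c^2 + 32*c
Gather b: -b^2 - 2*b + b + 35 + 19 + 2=-b^2 - b + 56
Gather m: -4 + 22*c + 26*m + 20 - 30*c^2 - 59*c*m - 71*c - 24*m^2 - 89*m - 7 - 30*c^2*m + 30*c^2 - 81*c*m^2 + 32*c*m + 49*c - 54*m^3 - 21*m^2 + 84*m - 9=-54*m^3 + m^2*(-81*c - 45) + m*(-30*c^2 - 27*c + 21)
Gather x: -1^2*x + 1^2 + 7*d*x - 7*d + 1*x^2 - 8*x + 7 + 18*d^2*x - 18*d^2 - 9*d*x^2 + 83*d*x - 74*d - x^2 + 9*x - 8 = -18*d^2 - 9*d*x^2 - 81*d + x*(18*d^2 + 90*d)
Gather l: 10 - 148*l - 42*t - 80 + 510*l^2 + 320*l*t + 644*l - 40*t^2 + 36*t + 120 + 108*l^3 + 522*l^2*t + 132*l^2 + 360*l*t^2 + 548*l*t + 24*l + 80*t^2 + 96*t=108*l^3 + l^2*(522*t + 642) + l*(360*t^2 + 868*t + 520) + 40*t^2 + 90*t + 50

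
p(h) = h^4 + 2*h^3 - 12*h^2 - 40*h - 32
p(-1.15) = -3.16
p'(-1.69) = -1.61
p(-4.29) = 99.55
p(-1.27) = -2.05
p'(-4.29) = -142.43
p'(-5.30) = -339.77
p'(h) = 4*h^3 + 6*h^2 - 24*h - 40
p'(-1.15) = -10.55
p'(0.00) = -40.00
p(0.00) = -32.00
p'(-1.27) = -8.04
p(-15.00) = 41743.00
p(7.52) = 3037.06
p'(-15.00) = -11830.00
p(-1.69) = -0.17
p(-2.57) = 1.22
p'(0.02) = -40.48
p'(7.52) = 1819.86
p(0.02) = -32.80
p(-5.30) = 334.21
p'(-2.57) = -6.59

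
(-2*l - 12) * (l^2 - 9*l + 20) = -2*l^3 + 6*l^2 + 68*l - 240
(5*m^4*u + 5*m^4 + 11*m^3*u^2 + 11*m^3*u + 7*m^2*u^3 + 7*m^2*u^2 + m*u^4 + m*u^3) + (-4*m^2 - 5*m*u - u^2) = 5*m^4*u + 5*m^4 + 11*m^3*u^2 + 11*m^3*u + 7*m^2*u^3 + 7*m^2*u^2 - 4*m^2 + m*u^4 + m*u^3 - 5*m*u - u^2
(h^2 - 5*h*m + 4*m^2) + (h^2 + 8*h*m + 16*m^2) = 2*h^2 + 3*h*m + 20*m^2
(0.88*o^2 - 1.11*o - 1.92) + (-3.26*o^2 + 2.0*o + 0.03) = -2.38*o^2 + 0.89*o - 1.89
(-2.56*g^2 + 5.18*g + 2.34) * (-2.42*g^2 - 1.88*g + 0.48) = 6.1952*g^4 - 7.7228*g^3 - 16.63*g^2 - 1.9128*g + 1.1232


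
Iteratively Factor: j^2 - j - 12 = (j + 3)*(j - 4)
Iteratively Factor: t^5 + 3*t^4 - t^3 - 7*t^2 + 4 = (t + 2)*(t^4 + t^3 - 3*t^2 - t + 2) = (t + 1)*(t + 2)*(t^3 - 3*t + 2) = (t - 1)*(t + 1)*(t + 2)*(t^2 + t - 2) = (t - 1)^2*(t + 1)*(t + 2)*(t + 2)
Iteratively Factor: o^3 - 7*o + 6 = (o - 1)*(o^2 + o - 6) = (o - 1)*(o + 3)*(o - 2)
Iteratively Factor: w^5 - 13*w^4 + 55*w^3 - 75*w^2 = (w - 5)*(w^4 - 8*w^3 + 15*w^2) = w*(w - 5)*(w^3 - 8*w^2 + 15*w) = w*(w - 5)*(w - 3)*(w^2 - 5*w) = w^2*(w - 5)*(w - 3)*(w - 5)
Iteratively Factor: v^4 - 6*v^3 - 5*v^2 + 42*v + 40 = (v + 1)*(v^3 - 7*v^2 + 2*v + 40) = (v - 5)*(v + 1)*(v^2 - 2*v - 8) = (v - 5)*(v + 1)*(v + 2)*(v - 4)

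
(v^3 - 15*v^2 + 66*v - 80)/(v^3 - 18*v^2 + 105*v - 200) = (v - 2)/(v - 5)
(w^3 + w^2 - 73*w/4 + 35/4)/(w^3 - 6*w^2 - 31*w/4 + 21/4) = (2*w^2 + 3*w - 35)/(2*w^2 - 11*w - 21)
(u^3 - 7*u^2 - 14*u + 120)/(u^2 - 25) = (u^2 - 2*u - 24)/(u + 5)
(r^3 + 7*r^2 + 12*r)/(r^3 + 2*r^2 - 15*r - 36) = r*(r + 4)/(r^2 - r - 12)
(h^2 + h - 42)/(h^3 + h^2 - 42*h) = 1/h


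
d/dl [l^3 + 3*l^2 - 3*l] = 3*l^2 + 6*l - 3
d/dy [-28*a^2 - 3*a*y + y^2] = -3*a + 2*y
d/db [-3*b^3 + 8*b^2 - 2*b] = -9*b^2 + 16*b - 2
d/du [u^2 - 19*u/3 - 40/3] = 2*u - 19/3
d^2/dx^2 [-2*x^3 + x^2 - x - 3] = 2 - 12*x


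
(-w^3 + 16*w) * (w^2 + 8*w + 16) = -w^5 - 8*w^4 + 128*w^2 + 256*w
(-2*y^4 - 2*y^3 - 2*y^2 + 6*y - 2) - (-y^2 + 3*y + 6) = -2*y^4 - 2*y^3 - y^2 + 3*y - 8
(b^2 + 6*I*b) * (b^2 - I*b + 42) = b^4 + 5*I*b^3 + 48*b^2 + 252*I*b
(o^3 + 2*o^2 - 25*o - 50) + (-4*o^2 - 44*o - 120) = o^3 - 2*o^2 - 69*o - 170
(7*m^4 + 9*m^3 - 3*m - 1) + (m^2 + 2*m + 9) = 7*m^4 + 9*m^3 + m^2 - m + 8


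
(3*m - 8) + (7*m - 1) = 10*m - 9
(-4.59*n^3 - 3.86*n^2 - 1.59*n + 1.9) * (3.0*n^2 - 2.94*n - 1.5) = -13.77*n^5 + 1.9146*n^4 + 13.4634*n^3 + 16.1646*n^2 - 3.201*n - 2.85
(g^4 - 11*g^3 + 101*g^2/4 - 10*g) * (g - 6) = g^5 - 17*g^4 + 365*g^3/4 - 323*g^2/2 + 60*g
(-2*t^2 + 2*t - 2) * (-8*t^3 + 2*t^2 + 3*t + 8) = 16*t^5 - 20*t^4 + 14*t^3 - 14*t^2 + 10*t - 16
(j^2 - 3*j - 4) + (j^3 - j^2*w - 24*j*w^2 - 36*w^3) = j^3 - j^2*w + j^2 - 24*j*w^2 - 3*j - 36*w^3 - 4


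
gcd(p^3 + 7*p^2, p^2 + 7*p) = p^2 + 7*p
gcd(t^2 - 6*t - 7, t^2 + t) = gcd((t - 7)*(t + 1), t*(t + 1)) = t + 1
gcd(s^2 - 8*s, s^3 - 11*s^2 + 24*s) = s^2 - 8*s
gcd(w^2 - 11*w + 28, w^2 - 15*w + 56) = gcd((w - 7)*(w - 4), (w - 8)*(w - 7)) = w - 7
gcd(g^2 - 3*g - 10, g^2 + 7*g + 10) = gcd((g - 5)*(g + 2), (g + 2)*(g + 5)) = g + 2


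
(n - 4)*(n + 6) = n^2 + 2*n - 24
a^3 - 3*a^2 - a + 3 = (a - 3)*(a - 1)*(a + 1)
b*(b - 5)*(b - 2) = b^3 - 7*b^2 + 10*b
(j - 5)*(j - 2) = j^2 - 7*j + 10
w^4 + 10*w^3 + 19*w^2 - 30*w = w*(w - 1)*(w + 5)*(w + 6)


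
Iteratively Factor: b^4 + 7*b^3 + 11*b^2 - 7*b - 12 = (b + 1)*(b^3 + 6*b^2 + 5*b - 12) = (b + 1)*(b + 4)*(b^2 + 2*b - 3) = (b + 1)*(b + 3)*(b + 4)*(b - 1)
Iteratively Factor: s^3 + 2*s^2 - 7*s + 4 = (s + 4)*(s^2 - 2*s + 1) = (s - 1)*(s + 4)*(s - 1)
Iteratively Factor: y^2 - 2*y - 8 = (y + 2)*(y - 4)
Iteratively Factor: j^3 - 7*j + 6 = (j - 1)*(j^2 + j - 6) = (j - 2)*(j - 1)*(j + 3)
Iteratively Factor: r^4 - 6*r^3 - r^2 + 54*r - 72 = (r - 2)*(r^3 - 4*r^2 - 9*r + 36) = (r - 2)*(r + 3)*(r^2 - 7*r + 12) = (r - 3)*(r - 2)*(r + 3)*(r - 4)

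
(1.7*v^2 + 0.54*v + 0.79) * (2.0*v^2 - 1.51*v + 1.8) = 3.4*v^4 - 1.487*v^3 + 3.8246*v^2 - 0.2209*v + 1.422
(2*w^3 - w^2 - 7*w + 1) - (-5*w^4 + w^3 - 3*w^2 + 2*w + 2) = 5*w^4 + w^3 + 2*w^2 - 9*w - 1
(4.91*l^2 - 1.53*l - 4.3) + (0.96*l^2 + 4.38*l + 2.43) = 5.87*l^2 + 2.85*l - 1.87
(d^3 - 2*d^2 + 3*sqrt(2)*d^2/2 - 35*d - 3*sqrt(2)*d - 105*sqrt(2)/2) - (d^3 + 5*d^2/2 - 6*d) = -9*d^2/2 + 3*sqrt(2)*d^2/2 - 29*d - 3*sqrt(2)*d - 105*sqrt(2)/2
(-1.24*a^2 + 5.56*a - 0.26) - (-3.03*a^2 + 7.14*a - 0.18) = 1.79*a^2 - 1.58*a - 0.08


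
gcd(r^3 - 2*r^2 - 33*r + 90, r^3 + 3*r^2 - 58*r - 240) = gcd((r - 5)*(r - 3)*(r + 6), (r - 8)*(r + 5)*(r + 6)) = r + 6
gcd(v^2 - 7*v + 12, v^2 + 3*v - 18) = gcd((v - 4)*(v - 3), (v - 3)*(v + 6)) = v - 3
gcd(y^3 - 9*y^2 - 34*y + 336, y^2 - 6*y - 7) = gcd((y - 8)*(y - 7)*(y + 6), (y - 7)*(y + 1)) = y - 7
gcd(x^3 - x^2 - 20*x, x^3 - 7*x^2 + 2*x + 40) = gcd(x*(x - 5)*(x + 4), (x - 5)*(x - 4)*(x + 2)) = x - 5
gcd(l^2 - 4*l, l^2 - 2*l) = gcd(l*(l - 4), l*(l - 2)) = l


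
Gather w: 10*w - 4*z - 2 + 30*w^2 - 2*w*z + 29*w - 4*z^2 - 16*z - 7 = 30*w^2 + w*(39 - 2*z) - 4*z^2 - 20*z - 9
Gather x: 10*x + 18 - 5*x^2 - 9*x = -5*x^2 + x + 18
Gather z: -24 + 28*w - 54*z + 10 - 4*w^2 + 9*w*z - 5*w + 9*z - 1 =-4*w^2 + 23*w + z*(9*w - 45) - 15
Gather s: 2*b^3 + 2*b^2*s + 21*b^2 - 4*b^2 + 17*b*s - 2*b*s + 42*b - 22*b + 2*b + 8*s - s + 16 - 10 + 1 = 2*b^3 + 17*b^2 + 22*b + s*(2*b^2 + 15*b + 7) + 7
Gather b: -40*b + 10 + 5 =15 - 40*b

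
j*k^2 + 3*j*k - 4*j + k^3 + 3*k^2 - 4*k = (j + k)*(k - 1)*(k + 4)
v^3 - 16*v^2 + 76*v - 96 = (v - 8)*(v - 6)*(v - 2)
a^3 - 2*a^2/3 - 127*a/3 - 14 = (a - 7)*(a + 1/3)*(a + 6)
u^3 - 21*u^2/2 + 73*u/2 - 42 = (u - 4)*(u - 7/2)*(u - 3)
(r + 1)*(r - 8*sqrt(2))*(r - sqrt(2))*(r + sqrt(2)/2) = r^4 - 17*sqrt(2)*r^3/2 + r^3 - 17*sqrt(2)*r^2/2 + 7*r^2 + 7*r + 8*sqrt(2)*r + 8*sqrt(2)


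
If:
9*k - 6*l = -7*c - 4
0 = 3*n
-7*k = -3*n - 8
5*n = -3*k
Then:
No Solution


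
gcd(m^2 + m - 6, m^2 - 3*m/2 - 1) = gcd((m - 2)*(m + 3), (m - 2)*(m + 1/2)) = m - 2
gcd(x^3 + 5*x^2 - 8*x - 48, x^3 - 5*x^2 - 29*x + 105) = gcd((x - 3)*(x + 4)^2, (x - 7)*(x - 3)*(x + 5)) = x - 3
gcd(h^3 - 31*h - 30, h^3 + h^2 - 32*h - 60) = h^2 - h - 30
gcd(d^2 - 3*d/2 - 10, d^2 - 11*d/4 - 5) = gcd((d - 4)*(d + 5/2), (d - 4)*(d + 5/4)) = d - 4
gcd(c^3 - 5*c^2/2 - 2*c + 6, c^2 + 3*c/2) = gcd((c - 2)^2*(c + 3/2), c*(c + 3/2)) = c + 3/2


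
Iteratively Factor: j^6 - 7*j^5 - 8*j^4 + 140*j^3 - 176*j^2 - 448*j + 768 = (j + 4)*(j^5 - 11*j^4 + 36*j^3 - 4*j^2 - 160*j + 192) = (j - 4)*(j + 4)*(j^4 - 7*j^3 + 8*j^2 + 28*j - 48) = (j - 4)^2*(j + 4)*(j^3 - 3*j^2 - 4*j + 12) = (j - 4)^2*(j - 2)*(j + 4)*(j^2 - j - 6) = (j - 4)^2*(j - 3)*(j - 2)*(j + 4)*(j + 2)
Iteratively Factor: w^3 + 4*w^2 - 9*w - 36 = (w + 4)*(w^2 - 9) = (w + 3)*(w + 4)*(w - 3)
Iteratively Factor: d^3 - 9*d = (d - 3)*(d^2 + 3*d) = (d - 3)*(d + 3)*(d)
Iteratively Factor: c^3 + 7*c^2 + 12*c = (c + 4)*(c^2 + 3*c) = c*(c + 4)*(c + 3)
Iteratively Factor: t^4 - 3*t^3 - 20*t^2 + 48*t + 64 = (t - 4)*(t^3 + t^2 - 16*t - 16) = (t - 4)^2*(t^2 + 5*t + 4) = (t - 4)^2*(t + 4)*(t + 1)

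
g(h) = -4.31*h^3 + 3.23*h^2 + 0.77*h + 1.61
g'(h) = -12.93*h^2 + 6.46*h + 0.77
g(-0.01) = 1.60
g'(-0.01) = 0.70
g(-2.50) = 87.22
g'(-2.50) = -96.19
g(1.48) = -4.15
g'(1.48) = -17.99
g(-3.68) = 257.31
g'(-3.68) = -198.11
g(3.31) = -116.75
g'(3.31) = -119.51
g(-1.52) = 23.04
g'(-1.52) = -38.92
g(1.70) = -8.92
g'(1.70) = -25.62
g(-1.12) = 10.85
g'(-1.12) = -22.68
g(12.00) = -6971.71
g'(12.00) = -1783.63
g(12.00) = -6971.71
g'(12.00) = -1783.63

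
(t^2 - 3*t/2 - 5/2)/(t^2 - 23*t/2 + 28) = (2*t^2 - 3*t - 5)/(2*t^2 - 23*t + 56)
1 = 1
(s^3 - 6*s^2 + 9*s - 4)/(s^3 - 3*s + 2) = (s - 4)/(s + 2)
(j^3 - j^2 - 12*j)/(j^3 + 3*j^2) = (j - 4)/j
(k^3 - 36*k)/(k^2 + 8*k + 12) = k*(k - 6)/(k + 2)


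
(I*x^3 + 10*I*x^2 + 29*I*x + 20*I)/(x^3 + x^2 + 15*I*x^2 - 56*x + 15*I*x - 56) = I*(x^2 + 9*x + 20)/(x^2 + 15*I*x - 56)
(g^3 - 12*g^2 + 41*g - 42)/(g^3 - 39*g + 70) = (g^2 - 10*g + 21)/(g^2 + 2*g - 35)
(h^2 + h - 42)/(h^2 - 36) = (h + 7)/(h + 6)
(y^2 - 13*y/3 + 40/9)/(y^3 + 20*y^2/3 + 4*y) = (9*y^2 - 39*y + 40)/(3*y*(3*y^2 + 20*y + 12))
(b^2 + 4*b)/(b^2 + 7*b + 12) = b/(b + 3)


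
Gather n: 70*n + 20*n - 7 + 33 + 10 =90*n + 36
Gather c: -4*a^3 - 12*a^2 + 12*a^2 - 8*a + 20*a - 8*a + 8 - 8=-4*a^3 + 4*a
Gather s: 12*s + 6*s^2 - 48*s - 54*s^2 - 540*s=-48*s^2 - 576*s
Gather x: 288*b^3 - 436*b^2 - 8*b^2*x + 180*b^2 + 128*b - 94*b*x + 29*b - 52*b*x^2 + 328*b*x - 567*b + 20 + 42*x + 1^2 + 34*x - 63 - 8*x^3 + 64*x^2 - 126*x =288*b^3 - 256*b^2 - 410*b - 8*x^3 + x^2*(64 - 52*b) + x*(-8*b^2 + 234*b - 50) - 42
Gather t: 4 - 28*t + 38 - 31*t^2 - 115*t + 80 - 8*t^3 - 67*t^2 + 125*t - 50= -8*t^3 - 98*t^2 - 18*t + 72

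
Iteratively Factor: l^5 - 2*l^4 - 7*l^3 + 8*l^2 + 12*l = (l + 2)*(l^4 - 4*l^3 + l^2 + 6*l) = l*(l + 2)*(l^3 - 4*l^2 + l + 6) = l*(l + 1)*(l + 2)*(l^2 - 5*l + 6) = l*(l - 3)*(l + 1)*(l + 2)*(l - 2)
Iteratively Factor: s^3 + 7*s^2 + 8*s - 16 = (s + 4)*(s^2 + 3*s - 4) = (s + 4)^2*(s - 1)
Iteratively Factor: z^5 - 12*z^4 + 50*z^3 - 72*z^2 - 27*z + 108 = (z - 3)*(z^4 - 9*z^3 + 23*z^2 - 3*z - 36) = (z - 3)*(z + 1)*(z^3 - 10*z^2 + 33*z - 36) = (z - 4)*(z - 3)*(z + 1)*(z^2 - 6*z + 9) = (z - 4)*(z - 3)^2*(z + 1)*(z - 3)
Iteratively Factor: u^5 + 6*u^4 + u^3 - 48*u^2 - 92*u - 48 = (u + 2)*(u^4 + 4*u^3 - 7*u^2 - 34*u - 24) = (u + 2)^2*(u^3 + 2*u^2 - 11*u - 12) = (u + 1)*(u + 2)^2*(u^2 + u - 12) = (u - 3)*(u + 1)*(u + 2)^2*(u + 4)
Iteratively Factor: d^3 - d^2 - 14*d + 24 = (d - 2)*(d^2 + d - 12) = (d - 3)*(d - 2)*(d + 4)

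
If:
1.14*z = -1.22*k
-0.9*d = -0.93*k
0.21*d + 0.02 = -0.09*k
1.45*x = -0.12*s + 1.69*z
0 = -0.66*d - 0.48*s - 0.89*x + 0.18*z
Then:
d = -0.07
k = -0.07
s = -0.04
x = 0.08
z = 0.07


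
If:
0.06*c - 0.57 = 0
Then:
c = 9.50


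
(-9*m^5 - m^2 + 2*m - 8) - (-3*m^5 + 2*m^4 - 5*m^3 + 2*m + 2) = -6*m^5 - 2*m^4 + 5*m^3 - m^2 - 10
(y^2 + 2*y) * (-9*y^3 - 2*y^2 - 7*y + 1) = -9*y^5 - 20*y^4 - 11*y^3 - 13*y^2 + 2*y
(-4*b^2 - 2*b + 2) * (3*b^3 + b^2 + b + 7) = -12*b^5 - 10*b^4 - 28*b^2 - 12*b + 14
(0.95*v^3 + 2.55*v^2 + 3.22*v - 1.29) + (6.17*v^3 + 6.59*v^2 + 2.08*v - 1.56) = 7.12*v^3 + 9.14*v^2 + 5.3*v - 2.85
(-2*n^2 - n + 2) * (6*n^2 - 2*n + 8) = -12*n^4 - 2*n^3 - 2*n^2 - 12*n + 16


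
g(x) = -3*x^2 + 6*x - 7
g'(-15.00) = 96.00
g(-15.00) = -772.00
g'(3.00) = -12.00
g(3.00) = -16.00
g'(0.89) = 0.66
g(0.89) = -4.04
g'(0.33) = 4.02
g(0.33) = -5.35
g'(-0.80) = 10.80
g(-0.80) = -13.72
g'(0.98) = 0.12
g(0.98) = -4.00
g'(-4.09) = 30.54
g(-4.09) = -81.72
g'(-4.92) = 35.52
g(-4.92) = -109.14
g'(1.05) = -0.30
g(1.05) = -4.01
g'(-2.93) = 23.58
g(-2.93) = -50.33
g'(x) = 6 - 6*x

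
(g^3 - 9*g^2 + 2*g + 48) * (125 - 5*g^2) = -5*g^5 + 45*g^4 + 115*g^3 - 1365*g^2 + 250*g + 6000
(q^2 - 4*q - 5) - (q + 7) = q^2 - 5*q - 12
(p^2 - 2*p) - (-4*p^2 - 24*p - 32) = 5*p^2 + 22*p + 32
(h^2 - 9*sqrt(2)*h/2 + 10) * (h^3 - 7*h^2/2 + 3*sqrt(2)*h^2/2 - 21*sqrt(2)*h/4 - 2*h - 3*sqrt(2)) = h^5 - 3*sqrt(2)*h^4 - 7*h^4/2 - 11*h^3/2 + 21*sqrt(2)*h^3/2 + 49*h^2/4 + 21*sqrt(2)*h^2 - 105*sqrt(2)*h/2 + 7*h - 30*sqrt(2)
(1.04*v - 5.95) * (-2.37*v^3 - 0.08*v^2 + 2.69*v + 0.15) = -2.4648*v^4 + 14.0183*v^3 + 3.2736*v^2 - 15.8495*v - 0.8925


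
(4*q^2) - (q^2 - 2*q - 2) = 3*q^2 + 2*q + 2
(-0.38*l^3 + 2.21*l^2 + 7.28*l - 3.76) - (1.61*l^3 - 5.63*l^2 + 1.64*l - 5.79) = -1.99*l^3 + 7.84*l^2 + 5.64*l + 2.03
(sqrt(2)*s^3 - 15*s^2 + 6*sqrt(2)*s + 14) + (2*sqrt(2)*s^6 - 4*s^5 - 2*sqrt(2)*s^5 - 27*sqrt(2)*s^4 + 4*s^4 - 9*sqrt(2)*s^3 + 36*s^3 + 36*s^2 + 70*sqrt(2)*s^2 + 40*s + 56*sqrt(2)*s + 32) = 2*sqrt(2)*s^6 - 4*s^5 - 2*sqrt(2)*s^5 - 27*sqrt(2)*s^4 + 4*s^4 - 8*sqrt(2)*s^3 + 36*s^3 + 21*s^2 + 70*sqrt(2)*s^2 + 40*s + 62*sqrt(2)*s + 46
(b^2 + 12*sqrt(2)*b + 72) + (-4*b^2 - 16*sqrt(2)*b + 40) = -3*b^2 - 4*sqrt(2)*b + 112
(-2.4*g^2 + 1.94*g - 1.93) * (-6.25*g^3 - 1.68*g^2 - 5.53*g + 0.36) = 15.0*g^5 - 8.093*g^4 + 22.0753*g^3 - 8.3498*g^2 + 11.3713*g - 0.6948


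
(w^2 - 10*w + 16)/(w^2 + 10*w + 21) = (w^2 - 10*w + 16)/(w^2 + 10*w + 21)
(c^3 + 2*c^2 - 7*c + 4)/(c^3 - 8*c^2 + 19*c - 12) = (c^2 + 3*c - 4)/(c^2 - 7*c + 12)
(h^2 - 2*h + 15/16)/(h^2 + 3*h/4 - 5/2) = (h - 3/4)/(h + 2)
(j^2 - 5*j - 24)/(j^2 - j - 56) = (j + 3)/(j + 7)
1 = 1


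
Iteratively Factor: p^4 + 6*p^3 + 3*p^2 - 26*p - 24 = (p + 4)*(p^3 + 2*p^2 - 5*p - 6) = (p - 2)*(p + 4)*(p^2 + 4*p + 3) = (p - 2)*(p + 3)*(p + 4)*(p + 1)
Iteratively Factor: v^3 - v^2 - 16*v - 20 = (v + 2)*(v^2 - 3*v - 10) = (v + 2)^2*(v - 5)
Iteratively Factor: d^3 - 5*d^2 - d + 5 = (d - 5)*(d^2 - 1) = (d - 5)*(d - 1)*(d + 1)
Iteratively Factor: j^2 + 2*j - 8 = (j + 4)*(j - 2)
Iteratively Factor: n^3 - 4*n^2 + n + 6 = (n - 2)*(n^2 - 2*n - 3) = (n - 2)*(n + 1)*(n - 3)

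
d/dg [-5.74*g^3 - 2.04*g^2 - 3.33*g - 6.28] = -17.22*g^2 - 4.08*g - 3.33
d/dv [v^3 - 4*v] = 3*v^2 - 4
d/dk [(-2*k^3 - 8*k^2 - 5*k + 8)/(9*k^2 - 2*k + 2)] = (-18*k^4 + 8*k^3 + 49*k^2 - 176*k + 6)/(81*k^4 - 36*k^3 + 40*k^2 - 8*k + 4)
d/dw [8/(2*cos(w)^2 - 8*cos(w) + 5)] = 32*(cos(w) - 2)*sin(w)/(-8*cos(w) + cos(2*w) + 6)^2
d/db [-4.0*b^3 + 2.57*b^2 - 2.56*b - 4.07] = -12.0*b^2 + 5.14*b - 2.56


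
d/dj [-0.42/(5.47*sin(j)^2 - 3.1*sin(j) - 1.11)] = (4.5948*sin(j) - 1.302)*cos(j)/(-5.47*sin(j)^2 + 3.1*sin(j) + 1.11)^2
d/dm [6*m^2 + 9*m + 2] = 12*m + 9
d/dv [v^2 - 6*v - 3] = 2*v - 6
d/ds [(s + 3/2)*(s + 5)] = 2*s + 13/2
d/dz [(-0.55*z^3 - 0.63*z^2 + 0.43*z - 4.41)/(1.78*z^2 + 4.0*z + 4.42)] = (-0.979*z^4 - 4.4*z^3 - 10.5784*z^2 + 10.1304*z + 19.5406)/(3.1684*z^4 + 14.24*z^3 + 31.7352*z^2 + 35.36*z + 19.5364)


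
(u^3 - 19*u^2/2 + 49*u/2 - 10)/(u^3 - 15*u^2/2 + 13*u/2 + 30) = (2*u - 1)/(2*u + 3)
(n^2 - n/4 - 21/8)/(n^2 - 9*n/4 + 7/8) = (2*n + 3)/(2*n - 1)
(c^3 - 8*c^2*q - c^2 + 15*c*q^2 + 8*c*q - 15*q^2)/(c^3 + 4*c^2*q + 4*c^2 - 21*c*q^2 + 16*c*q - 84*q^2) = (c^2 - 5*c*q - c + 5*q)/(c^2 + 7*c*q + 4*c + 28*q)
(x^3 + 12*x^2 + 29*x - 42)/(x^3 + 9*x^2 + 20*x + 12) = (x^2 + 6*x - 7)/(x^2 + 3*x + 2)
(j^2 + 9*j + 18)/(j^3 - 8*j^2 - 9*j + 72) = (j + 6)/(j^2 - 11*j + 24)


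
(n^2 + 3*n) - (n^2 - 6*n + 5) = 9*n - 5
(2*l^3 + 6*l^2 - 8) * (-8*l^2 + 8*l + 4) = -16*l^5 - 32*l^4 + 56*l^3 + 88*l^2 - 64*l - 32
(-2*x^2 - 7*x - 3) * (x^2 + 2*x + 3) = -2*x^4 - 11*x^3 - 23*x^2 - 27*x - 9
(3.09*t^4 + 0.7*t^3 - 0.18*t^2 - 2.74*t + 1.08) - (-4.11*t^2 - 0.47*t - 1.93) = 3.09*t^4 + 0.7*t^3 + 3.93*t^2 - 2.27*t + 3.01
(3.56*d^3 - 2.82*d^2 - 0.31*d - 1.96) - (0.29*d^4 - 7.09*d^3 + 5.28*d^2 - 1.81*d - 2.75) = -0.29*d^4 + 10.65*d^3 - 8.1*d^2 + 1.5*d + 0.79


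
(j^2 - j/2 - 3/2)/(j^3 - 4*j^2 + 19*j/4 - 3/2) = 2*(j + 1)/(2*j^2 - 5*j + 2)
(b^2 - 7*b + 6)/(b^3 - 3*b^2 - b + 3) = (b - 6)/(b^2 - 2*b - 3)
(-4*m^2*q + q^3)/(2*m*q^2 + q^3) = (-2*m + q)/q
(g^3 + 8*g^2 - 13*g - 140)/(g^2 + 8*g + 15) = (g^2 + 3*g - 28)/(g + 3)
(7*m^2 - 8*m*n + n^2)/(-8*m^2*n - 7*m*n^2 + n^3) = (-7*m^2 + 8*m*n - n^2)/(n*(8*m^2 + 7*m*n - n^2))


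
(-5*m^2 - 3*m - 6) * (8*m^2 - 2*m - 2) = -40*m^4 - 14*m^3 - 32*m^2 + 18*m + 12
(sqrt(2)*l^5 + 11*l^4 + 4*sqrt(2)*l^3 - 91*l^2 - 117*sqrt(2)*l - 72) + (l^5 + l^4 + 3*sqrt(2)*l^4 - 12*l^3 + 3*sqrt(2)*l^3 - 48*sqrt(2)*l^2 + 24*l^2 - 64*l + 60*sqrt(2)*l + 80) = l^5 + sqrt(2)*l^5 + 3*sqrt(2)*l^4 + 12*l^4 - 12*l^3 + 7*sqrt(2)*l^3 - 48*sqrt(2)*l^2 - 67*l^2 - 57*sqrt(2)*l - 64*l + 8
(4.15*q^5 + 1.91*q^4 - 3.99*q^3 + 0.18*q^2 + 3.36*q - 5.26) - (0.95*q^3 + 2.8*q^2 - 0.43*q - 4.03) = 4.15*q^5 + 1.91*q^4 - 4.94*q^3 - 2.62*q^2 + 3.79*q - 1.23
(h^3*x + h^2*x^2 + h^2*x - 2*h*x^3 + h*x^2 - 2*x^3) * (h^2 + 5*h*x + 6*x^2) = h^5*x + 6*h^4*x^2 + h^4*x + 9*h^3*x^3 + 6*h^3*x^2 - 4*h^2*x^4 + 9*h^2*x^3 - 12*h*x^5 - 4*h*x^4 - 12*x^5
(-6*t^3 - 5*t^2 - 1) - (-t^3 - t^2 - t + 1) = -5*t^3 - 4*t^2 + t - 2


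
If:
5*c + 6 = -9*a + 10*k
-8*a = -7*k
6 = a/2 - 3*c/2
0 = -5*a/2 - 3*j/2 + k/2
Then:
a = -147/8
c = -81/8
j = 189/8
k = -21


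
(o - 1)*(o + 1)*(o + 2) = o^3 + 2*o^2 - o - 2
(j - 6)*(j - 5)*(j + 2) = j^3 - 9*j^2 + 8*j + 60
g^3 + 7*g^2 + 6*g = g*(g + 1)*(g + 6)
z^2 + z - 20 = (z - 4)*(z + 5)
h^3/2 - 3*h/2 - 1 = (h/2 + 1/2)*(h - 2)*(h + 1)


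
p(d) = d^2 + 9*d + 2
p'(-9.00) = -9.00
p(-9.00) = 2.00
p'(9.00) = 27.00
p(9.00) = 164.00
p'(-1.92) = 5.16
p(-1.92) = -11.59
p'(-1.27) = 6.46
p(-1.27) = -7.82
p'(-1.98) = 5.04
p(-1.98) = -11.90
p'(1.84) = 12.68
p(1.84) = 21.95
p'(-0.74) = 7.52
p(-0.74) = -4.11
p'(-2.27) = 4.46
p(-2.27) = -13.28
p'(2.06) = 13.12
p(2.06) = 24.78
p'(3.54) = 16.08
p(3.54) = 46.39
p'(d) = 2*d + 9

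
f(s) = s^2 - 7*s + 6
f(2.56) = -5.37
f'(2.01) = -2.98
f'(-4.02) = -15.04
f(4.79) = -4.59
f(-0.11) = 6.78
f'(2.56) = -1.88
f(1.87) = -3.59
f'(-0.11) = -7.22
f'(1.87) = -3.26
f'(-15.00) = -37.00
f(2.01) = -4.03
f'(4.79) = 2.58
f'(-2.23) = -11.46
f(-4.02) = 50.30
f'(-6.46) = -19.92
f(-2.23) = 26.58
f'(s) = 2*s - 7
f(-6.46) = 92.95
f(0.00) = 6.00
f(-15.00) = 336.00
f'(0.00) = -7.00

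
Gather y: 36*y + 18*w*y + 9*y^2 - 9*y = 9*y^2 + y*(18*w + 27)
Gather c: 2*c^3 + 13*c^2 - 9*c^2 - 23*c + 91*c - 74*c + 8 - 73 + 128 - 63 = 2*c^3 + 4*c^2 - 6*c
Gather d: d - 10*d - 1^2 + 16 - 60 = -9*d - 45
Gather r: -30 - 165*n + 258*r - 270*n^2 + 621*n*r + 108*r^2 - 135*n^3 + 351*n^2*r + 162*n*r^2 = -135*n^3 - 270*n^2 - 165*n + r^2*(162*n + 108) + r*(351*n^2 + 621*n + 258) - 30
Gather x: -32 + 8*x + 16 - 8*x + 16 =0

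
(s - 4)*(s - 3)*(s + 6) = s^3 - s^2 - 30*s + 72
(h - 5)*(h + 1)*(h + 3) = h^3 - h^2 - 17*h - 15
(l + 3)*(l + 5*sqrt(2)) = l^2 + 3*l + 5*sqrt(2)*l + 15*sqrt(2)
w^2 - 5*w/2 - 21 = (w - 6)*(w + 7/2)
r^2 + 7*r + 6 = (r + 1)*(r + 6)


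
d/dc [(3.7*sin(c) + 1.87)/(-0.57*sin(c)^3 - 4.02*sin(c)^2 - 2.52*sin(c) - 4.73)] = (4.218*sin(c)^3 + 18.0717*sin(c)^2 + 15.0348*sin(c) - 12.7886)*cos(c)/(0.3249*sin(c)^6 + 4.5828*sin(c)^5 + 19.0332*sin(c)^4 + 25.653*sin(c)^3 + 44.3796*sin(c)^2 + 23.8392*sin(c) + 22.3729)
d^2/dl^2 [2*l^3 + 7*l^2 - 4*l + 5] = 12*l + 14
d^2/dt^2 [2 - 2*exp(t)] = -2*exp(t)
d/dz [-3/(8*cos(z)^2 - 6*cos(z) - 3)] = 6*(3 - 8*cos(z))*sin(z)/(-8*cos(z)^2 + 6*cos(z) + 3)^2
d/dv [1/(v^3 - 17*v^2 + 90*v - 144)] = (-3*v^2 + 34*v - 90)/(v^3 - 17*v^2 + 90*v - 144)^2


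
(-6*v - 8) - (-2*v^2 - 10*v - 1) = 2*v^2 + 4*v - 7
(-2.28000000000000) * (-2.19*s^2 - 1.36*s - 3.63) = 4.9932*s^2 + 3.1008*s + 8.2764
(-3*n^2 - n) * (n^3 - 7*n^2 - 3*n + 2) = -3*n^5 + 20*n^4 + 16*n^3 - 3*n^2 - 2*n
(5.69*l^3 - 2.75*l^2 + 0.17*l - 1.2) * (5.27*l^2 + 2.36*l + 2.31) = 29.9863*l^5 - 1.0641*l^4 + 7.5498*l^3 - 12.2753*l^2 - 2.4393*l - 2.772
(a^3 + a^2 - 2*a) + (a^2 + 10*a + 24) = a^3 + 2*a^2 + 8*a + 24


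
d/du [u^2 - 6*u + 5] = 2*u - 6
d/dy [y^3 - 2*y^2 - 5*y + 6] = 3*y^2 - 4*y - 5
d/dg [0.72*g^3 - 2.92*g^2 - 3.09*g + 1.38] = 2.16*g^2 - 5.84*g - 3.09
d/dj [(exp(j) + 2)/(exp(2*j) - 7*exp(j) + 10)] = (-(exp(j) + 2)*(2*exp(j) - 7) + exp(2*j) - 7*exp(j) + 10)*exp(j)/(exp(2*j) - 7*exp(j) + 10)^2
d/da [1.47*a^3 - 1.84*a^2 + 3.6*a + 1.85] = 4.41*a^2 - 3.68*a + 3.6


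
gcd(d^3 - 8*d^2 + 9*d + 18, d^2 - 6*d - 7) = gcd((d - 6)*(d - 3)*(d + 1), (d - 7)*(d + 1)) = d + 1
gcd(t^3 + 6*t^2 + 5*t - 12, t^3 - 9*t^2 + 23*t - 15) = t - 1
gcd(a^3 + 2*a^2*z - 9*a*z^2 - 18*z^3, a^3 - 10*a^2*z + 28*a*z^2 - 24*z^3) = 1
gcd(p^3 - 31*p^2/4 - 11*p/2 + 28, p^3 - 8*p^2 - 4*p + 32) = p^2 - 6*p - 16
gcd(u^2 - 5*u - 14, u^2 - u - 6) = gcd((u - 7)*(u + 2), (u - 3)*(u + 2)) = u + 2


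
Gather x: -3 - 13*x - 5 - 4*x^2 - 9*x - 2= -4*x^2 - 22*x - 10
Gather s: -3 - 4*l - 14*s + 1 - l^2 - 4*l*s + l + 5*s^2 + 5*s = -l^2 - 3*l + 5*s^2 + s*(-4*l - 9) - 2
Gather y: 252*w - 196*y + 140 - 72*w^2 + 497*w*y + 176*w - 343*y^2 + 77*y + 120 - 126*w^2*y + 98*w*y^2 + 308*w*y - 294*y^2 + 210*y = -72*w^2 + 428*w + y^2*(98*w - 637) + y*(-126*w^2 + 805*w + 91) + 260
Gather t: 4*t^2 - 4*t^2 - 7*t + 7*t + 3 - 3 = 0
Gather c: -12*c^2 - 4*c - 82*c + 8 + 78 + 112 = -12*c^2 - 86*c + 198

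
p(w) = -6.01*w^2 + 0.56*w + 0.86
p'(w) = 0.56 - 12.02*w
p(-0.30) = 0.15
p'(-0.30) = 4.17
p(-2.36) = -33.93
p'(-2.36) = 28.93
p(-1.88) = -21.43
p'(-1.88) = 23.16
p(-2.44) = -36.29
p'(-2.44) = 29.89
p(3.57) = -73.74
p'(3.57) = -42.35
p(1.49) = -11.65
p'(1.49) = -17.35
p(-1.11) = -7.17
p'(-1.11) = 13.90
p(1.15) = -6.44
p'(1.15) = -13.26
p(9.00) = -480.91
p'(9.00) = -107.62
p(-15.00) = -1359.79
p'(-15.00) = 180.86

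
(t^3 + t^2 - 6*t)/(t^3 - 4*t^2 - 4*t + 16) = t*(t + 3)/(t^2 - 2*t - 8)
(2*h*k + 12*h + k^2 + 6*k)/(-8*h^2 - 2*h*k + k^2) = (-k - 6)/(4*h - k)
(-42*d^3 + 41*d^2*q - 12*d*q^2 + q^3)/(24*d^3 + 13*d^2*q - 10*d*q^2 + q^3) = (14*d^2 - 9*d*q + q^2)/(-8*d^2 - 7*d*q + q^2)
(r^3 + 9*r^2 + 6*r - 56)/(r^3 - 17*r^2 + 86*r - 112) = (r^2 + 11*r + 28)/(r^2 - 15*r + 56)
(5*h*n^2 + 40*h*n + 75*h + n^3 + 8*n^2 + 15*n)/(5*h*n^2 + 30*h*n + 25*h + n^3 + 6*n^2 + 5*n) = (n + 3)/(n + 1)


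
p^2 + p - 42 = (p - 6)*(p + 7)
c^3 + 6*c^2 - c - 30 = (c - 2)*(c + 3)*(c + 5)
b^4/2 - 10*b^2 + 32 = (b/2 + 1)*(b - 4)*(b - 2)*(b + 4)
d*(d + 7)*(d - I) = d^3 + 7*d^2 - I*d^2 - 7*I*d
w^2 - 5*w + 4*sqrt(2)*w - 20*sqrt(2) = (w - 5)*(w + 4*sqrt(2))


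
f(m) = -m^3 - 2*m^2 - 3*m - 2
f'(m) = -3*m^2 - 4*m - 3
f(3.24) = -66.73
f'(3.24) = -47.45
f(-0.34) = -1.17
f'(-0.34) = -1.99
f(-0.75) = -0.45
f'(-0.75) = -1.69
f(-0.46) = -0.95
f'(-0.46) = -1.79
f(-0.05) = -1.85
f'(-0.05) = -2.81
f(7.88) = -639.13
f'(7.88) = -220.80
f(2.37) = -33.66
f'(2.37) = -29.33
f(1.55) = -15.18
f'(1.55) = -16.41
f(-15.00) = 2968.00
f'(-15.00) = -618.00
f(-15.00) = 2968.00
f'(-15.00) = -618.00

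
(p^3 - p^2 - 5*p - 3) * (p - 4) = p^4 - 5*p^3 - p^2 + 17*p + 12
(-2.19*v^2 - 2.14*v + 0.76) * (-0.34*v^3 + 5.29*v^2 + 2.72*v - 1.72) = 0.7446*v^5 - 10.8575*v^4 - 17.5358*v^3 + 1.9664*v^2 + 5.748*v - 1.3072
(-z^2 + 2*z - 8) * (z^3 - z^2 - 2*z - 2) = -z^5 + 3*z^4 - 8*z^3 + 6*z^2 + 12*z + 16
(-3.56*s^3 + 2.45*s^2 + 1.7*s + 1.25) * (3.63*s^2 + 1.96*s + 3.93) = -12.9228*s^5 + 1.9159*s^4 - 3.0178*s^3 + 17.498*s^2 + 9.131*s + 4.9125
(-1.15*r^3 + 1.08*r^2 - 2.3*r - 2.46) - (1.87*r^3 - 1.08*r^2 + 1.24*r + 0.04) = -3.02*r^3 + 2.16*r^2 - 3.54*r - 2.5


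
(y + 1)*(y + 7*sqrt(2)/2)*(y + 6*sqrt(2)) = y^3 + y^2 + 19*sqrt(2)*y^2/2 + 19*sqrt(2)*y/2 + 42*y + 42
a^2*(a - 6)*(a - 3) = a^4 - 9*a^3 + 18*a^2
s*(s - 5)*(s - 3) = s^3 - 8*s^2 + 15*s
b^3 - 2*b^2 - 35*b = b*(b - 7)*(b + 5)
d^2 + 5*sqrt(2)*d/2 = d*(d + 5*sqrt(2)/2)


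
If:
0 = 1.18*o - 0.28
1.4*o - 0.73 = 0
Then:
No Solution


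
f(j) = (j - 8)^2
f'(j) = 2*j - 16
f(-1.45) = 89.30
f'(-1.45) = -18.90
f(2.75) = 27.56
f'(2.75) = -10.50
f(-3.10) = 123.21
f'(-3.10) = -22.20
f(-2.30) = 106.09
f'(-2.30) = -20.60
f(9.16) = 1.35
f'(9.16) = 2.32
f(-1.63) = 92.74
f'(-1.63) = -19.26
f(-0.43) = 71.06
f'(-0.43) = -16.86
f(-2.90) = 118.81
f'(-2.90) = -21.80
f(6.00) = 4.00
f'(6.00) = -4.00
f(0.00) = 64.00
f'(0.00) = -16.00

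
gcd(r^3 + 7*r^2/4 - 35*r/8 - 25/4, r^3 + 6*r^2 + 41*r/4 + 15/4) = r + 5/2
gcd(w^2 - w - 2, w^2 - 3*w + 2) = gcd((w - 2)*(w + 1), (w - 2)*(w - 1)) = w - 2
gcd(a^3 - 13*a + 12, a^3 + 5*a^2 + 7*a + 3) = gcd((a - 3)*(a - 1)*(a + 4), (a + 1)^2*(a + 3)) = 1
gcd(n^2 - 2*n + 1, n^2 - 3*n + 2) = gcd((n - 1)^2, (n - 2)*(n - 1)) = n - 1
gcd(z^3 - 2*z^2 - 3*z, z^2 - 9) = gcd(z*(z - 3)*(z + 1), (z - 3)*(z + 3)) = z - 3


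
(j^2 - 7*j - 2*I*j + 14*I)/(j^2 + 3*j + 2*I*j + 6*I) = (j^2 - j*(7 + 2*I) + 14*I)/(j^2 + j*(3 + 2*I) + 6*I)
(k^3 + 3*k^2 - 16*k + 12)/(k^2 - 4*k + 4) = (k^2 + 5*k - 6)/(k - 2)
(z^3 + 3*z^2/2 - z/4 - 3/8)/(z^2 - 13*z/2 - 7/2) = (z^2 + z - 3/4)/(z - 7)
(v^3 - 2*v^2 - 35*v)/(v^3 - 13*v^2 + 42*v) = (v + 5)/(v - 6)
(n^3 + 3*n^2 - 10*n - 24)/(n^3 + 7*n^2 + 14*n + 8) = (n - 3)/(n + 1)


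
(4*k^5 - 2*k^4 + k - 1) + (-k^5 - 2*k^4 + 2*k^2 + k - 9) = 3*k^5 - 4*k^4 + 2*k^2 + 2*k - 10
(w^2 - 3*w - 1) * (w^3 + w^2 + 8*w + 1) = w^5 - 2*w^4 + 4*w^3 - 24*w^2 - 11*w - 1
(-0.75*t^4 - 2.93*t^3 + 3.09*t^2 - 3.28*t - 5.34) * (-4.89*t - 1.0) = 3.6675*t^5 + 15.0777*t^4 - 12.1801*t^3 + 12.9492*t^2 + 29.3926*t + 5.34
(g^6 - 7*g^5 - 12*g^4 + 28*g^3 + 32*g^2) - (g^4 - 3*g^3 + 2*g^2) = g^6 - 7*g^5 - 13*g^4 + 31*g^3 + 30*g^2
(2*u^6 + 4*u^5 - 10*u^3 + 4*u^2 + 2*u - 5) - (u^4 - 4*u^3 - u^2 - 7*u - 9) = 2*u^6 + 4*u^5 - u^4 - 6*u^3 + 5*u^2 + 9*u + 4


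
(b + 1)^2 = b^2 + 2*b + 1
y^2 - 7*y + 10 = (y - 5)*(y - 2)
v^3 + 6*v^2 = v^2*(v + 6)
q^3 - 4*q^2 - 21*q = q*(q - 7)*(q + 3)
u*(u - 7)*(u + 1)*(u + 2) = u^4 - 4*u^3 - 19*u^2 - 14*u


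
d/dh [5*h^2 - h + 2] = 10*h - 1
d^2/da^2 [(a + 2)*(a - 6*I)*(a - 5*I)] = 6*a + 4 - 22*I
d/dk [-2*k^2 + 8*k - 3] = 8 - 4*k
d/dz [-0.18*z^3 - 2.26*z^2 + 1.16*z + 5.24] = -0.54*z^2 - 4.52*z + 1.16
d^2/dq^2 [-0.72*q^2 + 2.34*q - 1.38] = -1.44000000000000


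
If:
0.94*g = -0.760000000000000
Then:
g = -0.81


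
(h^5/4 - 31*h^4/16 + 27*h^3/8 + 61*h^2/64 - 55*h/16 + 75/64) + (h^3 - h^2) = h^5/4 - 31*h^4/16 + 35*h^3/8 - 3*h^2/64 - 55*h/16 + 75/64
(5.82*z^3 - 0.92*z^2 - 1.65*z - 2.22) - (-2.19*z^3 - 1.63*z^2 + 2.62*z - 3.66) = 8.01*z^3 + 0.71*z^2 - 4.27*z + 1.44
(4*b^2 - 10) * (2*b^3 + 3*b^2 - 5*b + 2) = 8*b^5 + 12*b^4 - 40*b^3 - 22*b^2 + 50*b - 20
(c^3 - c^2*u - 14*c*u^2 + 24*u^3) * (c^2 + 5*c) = c^5 - c^4*u + 5*c^4 - 14*c^3*u^2 - 5*c^3*u + 24*c^2*u^3 - 70*c^2*u^2 + 120*c*u^3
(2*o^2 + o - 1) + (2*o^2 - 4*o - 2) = 4*o^2 - 3*o - 3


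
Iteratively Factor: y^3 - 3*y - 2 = (y - 2)*(y^2 + 2*y + 1) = (y - 2)*(y + 1)*(y + 1)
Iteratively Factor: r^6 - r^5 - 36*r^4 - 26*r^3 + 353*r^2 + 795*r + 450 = (r + 3)*(r^5 - 4*r^4 - 24*r^3 + 46*r^2 + 215*r + 150) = (r + 2)*(r + 3)*(r^4 - 6*r^3 - 12*r^2 + 70*r + 75) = (r + 2)*(r + 3)^2*(r^3 - 9*r^2 + 15*r + 25) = (r + 1)*(r + 2)*(r + 3)^2*(r^2 - 10*r + 25) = (r - 5)*(r + 1)*(r + 2)*(r + 3)^2*(r - 5)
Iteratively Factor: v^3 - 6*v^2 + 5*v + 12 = (v - 3)*(v^2 - 3*v - 4) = (v - 4)*(v - 3)*(v + 1)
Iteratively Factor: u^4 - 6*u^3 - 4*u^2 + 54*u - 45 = (u - 5)*(u^3 - u^2 - 9*u + 9) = (u - 5)*(u - 1)*(u^2 - 9) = (u - 5)*(u - 1)*(u + 3)*(u - 3)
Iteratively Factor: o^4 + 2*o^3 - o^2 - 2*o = (o + 2)*(o^3 - o) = (o + 1)*(o + 2)*(o^2 - o) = (o - 1)*(o + 1)*(o + 2)*(o)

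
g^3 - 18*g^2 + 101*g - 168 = (g - 8)*(g - 7)*(g - 3)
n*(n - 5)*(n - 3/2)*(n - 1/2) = n^4 - 7*n^3 + 43*n^2/4 - 15*n/4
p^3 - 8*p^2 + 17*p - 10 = (p - 5)*(p - 2)*(p - 1)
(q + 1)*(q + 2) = q^2 + 3*q + 2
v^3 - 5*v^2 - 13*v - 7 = (v - 7)*(v + 1)^2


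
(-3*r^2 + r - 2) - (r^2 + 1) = -4*r^2 + r - 3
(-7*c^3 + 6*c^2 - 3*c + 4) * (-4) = 28*c^3 - 24*c^2 + 12*c - 16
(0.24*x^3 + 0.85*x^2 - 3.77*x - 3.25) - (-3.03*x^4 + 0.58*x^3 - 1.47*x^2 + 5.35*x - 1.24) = 3.03*x^4 - 0.34*x^3 + 2.32*x^2 - 9.12*x - 2.01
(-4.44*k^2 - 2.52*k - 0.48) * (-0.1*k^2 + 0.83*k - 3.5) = 0.444*k^4 - 3.4332*k^3 + 13.4964*k^2 + 8.4216*k + 1.68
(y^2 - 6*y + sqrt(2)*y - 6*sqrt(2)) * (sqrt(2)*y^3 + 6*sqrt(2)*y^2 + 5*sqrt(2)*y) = sqrt(2)*y^5 + 2*y^4 - 31*sqrt(2)*y^3 - 62*y^2 - 30*sqrt(2)*y^2 - 60*y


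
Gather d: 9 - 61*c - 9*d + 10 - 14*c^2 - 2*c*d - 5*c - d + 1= -14*c^2 - 66*c + d*(-2*c - 10) + 20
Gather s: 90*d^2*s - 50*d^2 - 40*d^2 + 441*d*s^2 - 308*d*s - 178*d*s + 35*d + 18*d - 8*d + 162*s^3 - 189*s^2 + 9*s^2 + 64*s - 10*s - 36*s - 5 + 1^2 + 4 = -90*d^2 + 45*d + 162*s^3 + s^2*(441*d - 180) + s*(90*d^2 - 486*d + 18)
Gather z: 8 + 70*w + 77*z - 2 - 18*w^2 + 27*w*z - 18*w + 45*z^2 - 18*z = -18*w^2 + 52*w + 45*z^2 + z*(27*w + 59) + 6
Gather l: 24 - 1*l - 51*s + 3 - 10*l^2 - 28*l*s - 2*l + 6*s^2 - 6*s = -10*l^2 + l*(-28*s - 3) + 6*s^2 - 57*s + 27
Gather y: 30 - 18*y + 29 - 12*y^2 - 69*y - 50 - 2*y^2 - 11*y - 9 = -14*y^2 - 98*y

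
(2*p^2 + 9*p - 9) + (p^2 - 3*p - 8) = 3*p^2 + 6*p - 17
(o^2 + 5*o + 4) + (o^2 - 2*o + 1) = 2*o^2 + 3*o + 5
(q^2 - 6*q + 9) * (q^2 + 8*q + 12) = q^4 + 2*q^3 - 27*q^2 + 108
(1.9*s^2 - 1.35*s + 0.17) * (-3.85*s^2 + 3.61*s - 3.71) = -7.315*s^4 + 12.0565*s^3 - 12.577*s^2 + 5.6222*s - 0.6307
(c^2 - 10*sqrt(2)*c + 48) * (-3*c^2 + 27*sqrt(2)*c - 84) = -3*c^4 + 57*sqrt(2)*c^3 - 768*c^2 + 2136*sqrt(2)*c - 4032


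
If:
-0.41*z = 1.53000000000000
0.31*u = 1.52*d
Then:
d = 0.203947368421053*u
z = -3.73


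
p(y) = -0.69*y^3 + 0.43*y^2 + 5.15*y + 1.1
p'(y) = -2.07*y^2 + 0.86*y + 5.15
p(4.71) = -37.20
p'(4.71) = -36.72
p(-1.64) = -3.15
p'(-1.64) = -1.83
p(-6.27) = 155.79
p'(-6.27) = -81.62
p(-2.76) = 4.67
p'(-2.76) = -12.99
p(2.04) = 7.54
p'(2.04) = -1.71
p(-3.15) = 10.71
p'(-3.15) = -18.10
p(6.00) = -101.56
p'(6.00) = -64.21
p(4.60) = -33.27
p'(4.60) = -34.70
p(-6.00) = 134.72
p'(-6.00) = -74.53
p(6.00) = -101.56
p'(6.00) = -64.21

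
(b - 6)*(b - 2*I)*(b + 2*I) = b^3 - 6*b^2 + 4*b - 24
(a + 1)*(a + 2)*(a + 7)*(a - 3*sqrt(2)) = a^4 - 3*sqrt(2)*a^3 + 10*a^3 - 30*sqrt(2)*a^2 + 23*a^2 - 69*sqrt(2)*a + 14*a - 42*sqrt(2)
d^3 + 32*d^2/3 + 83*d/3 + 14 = (d + 2/3)*(d + 3)*(d + 7)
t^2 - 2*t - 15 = (t - 5)*(t + 3)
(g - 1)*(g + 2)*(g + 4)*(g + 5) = g^4 + 10*g^3 + 27*g^2 + 2*g - 40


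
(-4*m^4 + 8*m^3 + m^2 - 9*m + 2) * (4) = -16*m^4 + 32*m^3 + 4*m^2 - 36*m + 8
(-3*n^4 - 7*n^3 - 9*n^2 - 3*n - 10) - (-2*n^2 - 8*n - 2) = -3*n^4 - 7*n^3 - 7*n^2 + 5*n - 8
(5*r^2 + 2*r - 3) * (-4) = -20*r^2 - 8*r + 12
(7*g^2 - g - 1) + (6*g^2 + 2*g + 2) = 13*g^2 + g + 1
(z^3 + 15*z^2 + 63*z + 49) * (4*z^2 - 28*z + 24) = 4*z^5 + 32*z^4 - 144*z^3 - 1208*z^2 + 140*z + 1176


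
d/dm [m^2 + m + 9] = 2*m + 1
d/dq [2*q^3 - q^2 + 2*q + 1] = 6*q^2 - 2*q + 2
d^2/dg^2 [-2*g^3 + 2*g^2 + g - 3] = 4 - 12*g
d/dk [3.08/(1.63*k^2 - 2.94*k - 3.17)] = (9.0552 - 10.0408*k)/(-1.63*k^2 + 2.94*k + 3.17)^2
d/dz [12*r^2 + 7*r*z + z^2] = 7*r + 2*z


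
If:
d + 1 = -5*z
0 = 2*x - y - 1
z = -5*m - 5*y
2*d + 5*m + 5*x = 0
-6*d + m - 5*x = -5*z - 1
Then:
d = -156/251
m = -130/251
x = 962/1255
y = 669/1255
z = -19/251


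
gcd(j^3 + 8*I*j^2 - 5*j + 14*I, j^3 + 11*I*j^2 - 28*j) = j + 7*I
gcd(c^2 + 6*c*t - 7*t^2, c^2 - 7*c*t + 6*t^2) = -c + t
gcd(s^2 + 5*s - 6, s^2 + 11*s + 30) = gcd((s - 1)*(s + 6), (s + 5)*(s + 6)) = s + 6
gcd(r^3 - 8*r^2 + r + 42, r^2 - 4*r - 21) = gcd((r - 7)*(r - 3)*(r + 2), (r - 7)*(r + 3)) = r - 7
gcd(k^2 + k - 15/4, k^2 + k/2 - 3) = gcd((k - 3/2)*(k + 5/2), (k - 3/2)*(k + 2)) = k - 3/2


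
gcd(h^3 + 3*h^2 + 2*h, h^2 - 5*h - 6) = h + 1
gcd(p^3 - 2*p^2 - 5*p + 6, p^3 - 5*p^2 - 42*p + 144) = p - 3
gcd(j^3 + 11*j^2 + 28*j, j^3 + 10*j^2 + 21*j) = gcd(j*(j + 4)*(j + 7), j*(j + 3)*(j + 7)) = j^2 + 7*j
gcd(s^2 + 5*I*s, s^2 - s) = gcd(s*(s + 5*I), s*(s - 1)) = s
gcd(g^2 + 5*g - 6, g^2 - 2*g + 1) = g - 1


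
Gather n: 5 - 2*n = 5 - 2*n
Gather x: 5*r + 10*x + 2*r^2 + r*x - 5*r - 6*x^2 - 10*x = 2*r^2 + r*x - 6*x^2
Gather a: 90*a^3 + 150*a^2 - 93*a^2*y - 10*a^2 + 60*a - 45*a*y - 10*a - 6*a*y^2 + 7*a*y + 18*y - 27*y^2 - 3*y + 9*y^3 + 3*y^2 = 90*a^3 + a^2*(140 - 93*y) + a*(-6*y^2 - 38*y + 50) + 9*y^3 - 24*y^2 + 15*y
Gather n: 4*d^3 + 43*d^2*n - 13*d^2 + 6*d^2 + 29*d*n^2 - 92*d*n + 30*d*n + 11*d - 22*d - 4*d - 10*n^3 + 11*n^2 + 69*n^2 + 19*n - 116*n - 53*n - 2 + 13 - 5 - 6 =4*d^3 - 7*d^2 - 15*d - 10*n^3 + n^2*(29*d + 80) + n*(43*d^2 - 62*d - 150)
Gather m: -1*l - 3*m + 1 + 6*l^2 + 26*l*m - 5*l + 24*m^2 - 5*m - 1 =6*l^2 - 6*l + 24*m^2 + m*(26*l - 8)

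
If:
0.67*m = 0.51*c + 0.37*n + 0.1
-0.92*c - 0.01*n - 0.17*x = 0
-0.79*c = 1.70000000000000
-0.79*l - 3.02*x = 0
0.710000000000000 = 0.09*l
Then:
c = -2.15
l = 7.89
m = 127.21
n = 233.06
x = -2.06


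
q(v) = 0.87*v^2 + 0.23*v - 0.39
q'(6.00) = 10.67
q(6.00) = 32.31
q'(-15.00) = -25.87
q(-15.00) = 191.91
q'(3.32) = 6.01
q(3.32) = 9.96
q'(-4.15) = -6.99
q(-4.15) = 13.64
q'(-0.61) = -0.83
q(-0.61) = -0.21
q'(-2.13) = -3.48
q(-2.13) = 3.07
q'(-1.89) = -3.06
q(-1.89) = 2.28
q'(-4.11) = -6.92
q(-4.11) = 13.36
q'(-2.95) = -4.90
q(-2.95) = 6.50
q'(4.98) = 8.90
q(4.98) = 22.33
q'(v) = 1.74*v + 0.23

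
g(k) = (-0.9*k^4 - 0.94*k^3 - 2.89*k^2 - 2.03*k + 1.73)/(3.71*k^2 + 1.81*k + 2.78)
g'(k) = (-7.42*k - 1.81)*(-0.9*k^4 - 0.94*k^3 - 2.89*k^2 - 2.03*k + 1.73)/(3.71*k^2 + 1.81*k + 2.78)^2 + (-3.6*k^3 - 2.82*k^2 - 5.78*k - 2.03)/(3.71*k^2 + 1.81*k + 2.78) = (-6.678*k^5 - 8.3744*k^4 - 13.4108*k^3 - 5.5392*k^2 - 28.905*k - 8.7747)/(13.7641*k^4 + 13.4302*k^3 + 23.9037*k^2 + 10.0636*k + 7.7284)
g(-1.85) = -0.74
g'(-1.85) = 1.07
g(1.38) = -1.00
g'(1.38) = -1.04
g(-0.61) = 0.65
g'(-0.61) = 0.99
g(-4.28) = -4.30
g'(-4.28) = 1.98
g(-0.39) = 0.80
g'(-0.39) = 0.33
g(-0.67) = 0.59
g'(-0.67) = 1.09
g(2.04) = -1.73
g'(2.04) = -1.22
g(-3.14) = -2.34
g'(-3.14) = 1.47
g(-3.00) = -2.14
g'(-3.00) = 1.41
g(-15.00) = -53.07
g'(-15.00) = 7.14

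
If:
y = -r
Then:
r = -y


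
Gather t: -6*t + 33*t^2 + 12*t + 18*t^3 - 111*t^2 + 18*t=18*t^3 - 78*t^2 + 24*t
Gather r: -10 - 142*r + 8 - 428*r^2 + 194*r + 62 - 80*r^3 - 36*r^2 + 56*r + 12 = -80*r^3 - 464*r^2 + 108*r + 72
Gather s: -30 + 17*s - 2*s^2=-2*s^2 + 17*s - 30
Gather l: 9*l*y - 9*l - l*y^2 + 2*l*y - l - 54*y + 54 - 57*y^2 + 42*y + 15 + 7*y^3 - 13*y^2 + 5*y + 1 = l*(-y^2 + 11*y - 10) + 7*y^3 - 70*y^2 - 7*y + 70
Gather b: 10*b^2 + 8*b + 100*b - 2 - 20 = 10*b^2 + 108*b - 22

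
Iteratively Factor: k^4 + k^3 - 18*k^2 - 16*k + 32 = (k + 2)*(k^3 - k^2 - 16*k + 16) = (k - 1)*(k + 2)*(k^2 - 16) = (k - 4)*(k - 1)*(k + 2)*(k + 4)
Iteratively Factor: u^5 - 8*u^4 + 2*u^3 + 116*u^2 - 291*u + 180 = (u - 5)*(u^4 - 3*u^3 - 13*u^2 + 51*u - 36) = (u - 5)*(u - 3)*(u^3 - 13*u + 12) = (u - 5)*(u - 3)*(u - 1)*(u^2 + u - 12) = (u - 5)*(u - 3)^2*(u - 1)*(u + 4)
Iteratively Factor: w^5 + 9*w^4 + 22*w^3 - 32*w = (w + 4)*(w^4 + 5*w^3 + 2*w^2 - 8*w) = w*(w + 4)*(w^3 + 5*w^2 + 2*w - 8) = w*(w + 4)^2*(w^2 + w - 2) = w*(w - 1)*(w + 4)^2*(w + 2)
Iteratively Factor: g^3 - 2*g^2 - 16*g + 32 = (g - 4)*(g^2 + 2*g - 8) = (g - 4)*(g - 2)*(g + 4)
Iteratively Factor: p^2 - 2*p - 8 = (p - 4)*(p + 2)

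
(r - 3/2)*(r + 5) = r^2 + 7*r/2 - 15/2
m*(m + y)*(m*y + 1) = m^3*y + m^2*y^2 + m^2 + m*y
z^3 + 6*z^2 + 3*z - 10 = (z - 1)*(z + 2)*(z + 5)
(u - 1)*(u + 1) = u^2 - 1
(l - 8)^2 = l^2 - 16*l + 64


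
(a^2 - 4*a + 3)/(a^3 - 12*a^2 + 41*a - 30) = (a - 3)/(a^2 - 11*a + 30)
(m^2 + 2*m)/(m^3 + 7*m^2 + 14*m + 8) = m/(m^2 + 5*m + 4)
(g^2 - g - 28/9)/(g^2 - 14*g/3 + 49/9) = (3*g + 4)/(3*g - 7)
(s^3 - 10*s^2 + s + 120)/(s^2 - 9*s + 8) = (s^2 - 2*s - 15)/(s - 1)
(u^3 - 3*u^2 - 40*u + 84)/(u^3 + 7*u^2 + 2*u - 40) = (u^2 - u - 42)/(u^2 + 9*u + 20)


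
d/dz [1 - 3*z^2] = -6*z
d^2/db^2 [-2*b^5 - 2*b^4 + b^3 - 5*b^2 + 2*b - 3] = -40*b^3 - 24*b^2 + 6*b - 10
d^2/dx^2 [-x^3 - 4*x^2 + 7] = -6*x - 8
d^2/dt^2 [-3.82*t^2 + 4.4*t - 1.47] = -7.64000000000000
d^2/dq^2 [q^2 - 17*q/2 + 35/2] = 2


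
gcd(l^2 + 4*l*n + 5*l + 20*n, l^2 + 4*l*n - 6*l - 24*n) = l + 4*n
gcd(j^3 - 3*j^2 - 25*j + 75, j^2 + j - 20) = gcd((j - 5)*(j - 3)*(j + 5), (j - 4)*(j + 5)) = j + 5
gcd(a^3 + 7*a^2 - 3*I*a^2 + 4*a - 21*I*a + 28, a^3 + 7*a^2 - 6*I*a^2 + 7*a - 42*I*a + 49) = a^2 + a*(7 + I) + 7*I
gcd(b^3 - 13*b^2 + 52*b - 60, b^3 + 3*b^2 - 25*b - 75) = b - 5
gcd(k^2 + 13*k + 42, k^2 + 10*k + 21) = k + 7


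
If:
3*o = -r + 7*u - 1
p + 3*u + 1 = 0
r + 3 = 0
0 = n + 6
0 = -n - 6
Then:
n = -6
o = 7*u/3 + 2/3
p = -3*u - 1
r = -3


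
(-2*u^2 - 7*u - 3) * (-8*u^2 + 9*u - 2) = 16*u^4 + 38*u^3 - 35*u^2 - 13*u + 6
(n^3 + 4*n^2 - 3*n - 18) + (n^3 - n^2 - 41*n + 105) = 2*n^3 + 3*n^2 - 44*n + 87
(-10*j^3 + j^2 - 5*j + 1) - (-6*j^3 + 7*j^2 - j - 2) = -4*j^3 - 6*j^2 - 4*j + 3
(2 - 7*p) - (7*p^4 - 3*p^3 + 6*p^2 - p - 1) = -7*p^4 + 3*p^3 - 6*p^2 - 6*p + 3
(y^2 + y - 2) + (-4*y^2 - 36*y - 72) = -3*y^2 - 35*y - 74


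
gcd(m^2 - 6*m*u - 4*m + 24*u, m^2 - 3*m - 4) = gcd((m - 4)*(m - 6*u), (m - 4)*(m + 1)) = m - 4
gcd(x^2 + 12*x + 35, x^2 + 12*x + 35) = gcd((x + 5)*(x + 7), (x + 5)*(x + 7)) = x^2 + 12*x + 35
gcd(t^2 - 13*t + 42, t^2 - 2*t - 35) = t - 7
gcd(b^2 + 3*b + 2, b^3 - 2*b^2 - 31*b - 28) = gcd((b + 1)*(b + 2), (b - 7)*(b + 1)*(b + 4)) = b + 1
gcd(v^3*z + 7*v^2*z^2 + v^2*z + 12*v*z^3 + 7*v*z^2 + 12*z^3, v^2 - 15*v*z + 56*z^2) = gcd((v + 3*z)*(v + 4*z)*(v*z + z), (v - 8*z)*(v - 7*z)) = 1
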